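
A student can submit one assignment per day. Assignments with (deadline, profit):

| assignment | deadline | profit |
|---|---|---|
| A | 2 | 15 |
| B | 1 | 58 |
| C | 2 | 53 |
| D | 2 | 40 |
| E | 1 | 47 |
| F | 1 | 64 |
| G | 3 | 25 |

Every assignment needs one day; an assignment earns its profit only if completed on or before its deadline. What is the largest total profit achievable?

142

Sort by profit descending; place each in the latest free slot ≤ its deadline.
Profit order: F=64 B=58 C=53 E=47 D=40 G=25 A=15
Assign: F→slot 1, B skipped, C→slot 2, E skipped, D skipped, G→slot 3, A skipped.
Slots: [1:F] [2:C] [3:G]
Profit = 64 + 53 + 25 = 142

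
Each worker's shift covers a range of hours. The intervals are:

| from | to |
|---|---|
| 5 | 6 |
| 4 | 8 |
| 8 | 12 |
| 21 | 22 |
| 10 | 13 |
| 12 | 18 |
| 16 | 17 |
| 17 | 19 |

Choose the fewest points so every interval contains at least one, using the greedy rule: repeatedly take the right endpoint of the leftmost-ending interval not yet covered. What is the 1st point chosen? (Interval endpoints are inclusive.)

Process intervals by earliest right end; each time one isn't hit yet, stab at its right endpoint.
Sorted: [5,6] [4,8] [8,12] [10,13] [16,17] [12,18] [17,19] [21,22]
{[5,6],[4,8]} hit by 6; {[8,12],[10,13]} hit by 12; {[16,17],[12,18],[17,19]} hit by 17; {[21,22]} hit by 22.
Points: 6, 12, 17, 22 (4 total).

6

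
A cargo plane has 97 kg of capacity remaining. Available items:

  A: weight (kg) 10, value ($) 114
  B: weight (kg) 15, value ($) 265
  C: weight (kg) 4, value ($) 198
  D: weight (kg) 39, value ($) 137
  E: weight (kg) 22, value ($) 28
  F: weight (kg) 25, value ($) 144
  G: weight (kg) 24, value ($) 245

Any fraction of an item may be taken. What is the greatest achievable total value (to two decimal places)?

Ratios (sorted): C 49.50, B 17.67, A 11.40, G 10.21, F 5.76, D 3.51, E 1.27
take C (4 @ 198); take B (15 @ 265); take A (10 @ 114); take G (24 @ 245); take F (25 @ 144); take 19/39 of D → 66.74. Capacity used 97/97.
Total value = 1032.74

1032.74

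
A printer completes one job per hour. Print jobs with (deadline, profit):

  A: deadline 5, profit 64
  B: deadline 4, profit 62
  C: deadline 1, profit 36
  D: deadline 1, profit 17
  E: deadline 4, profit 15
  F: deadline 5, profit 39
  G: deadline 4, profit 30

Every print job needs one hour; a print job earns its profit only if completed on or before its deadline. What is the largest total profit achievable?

231

Profit order: A=64 B=62 F=39 C=36 G=30 D=17 E=15
Assign: A→slot 5, B→slot 4, F→slot 3, C→slot 1, G→slot 2, D skipped, E skipped.
Slots: [1:C] [2:G] [3:F] [4:B] [5:A]
Profit = 36 + 30 + 39 + 62 + 64 = 231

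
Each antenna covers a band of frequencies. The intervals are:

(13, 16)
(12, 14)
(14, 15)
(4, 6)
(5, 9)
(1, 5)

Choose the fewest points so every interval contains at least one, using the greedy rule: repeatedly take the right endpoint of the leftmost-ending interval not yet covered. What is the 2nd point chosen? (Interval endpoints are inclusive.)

14

Process intervals by earliest right end; each time one isn't hit yet, stab at its right endpoint.
Sorted: [1,5] [4,6] [5,9] [12,14] [14,15] [13,16]
{[1,5],[4,6],[5,9]} hit by 5; {[12,14],[14,15],[13,16]} hit by 14.
Points: 5, 14 (2 total).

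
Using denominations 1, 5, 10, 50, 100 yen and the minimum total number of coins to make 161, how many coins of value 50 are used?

161 − 1×100→61 − 1×50→11 − 1×10→1 − 1×1→0
Count of 50: 1

1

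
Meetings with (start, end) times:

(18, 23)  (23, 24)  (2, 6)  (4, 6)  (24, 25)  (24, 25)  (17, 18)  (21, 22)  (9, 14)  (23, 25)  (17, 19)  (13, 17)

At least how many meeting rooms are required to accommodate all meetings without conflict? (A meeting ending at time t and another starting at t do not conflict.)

The answer is the maximum number of intervals overlapping at any instant.
Events (time:±→running): 2:+→1 4:+→2 6:-→1 6:-→0 9:+→1 13:+→2 14:-→1 17:-→0 17:+→1 17:+→2 18:-→1 18:+→2 19:-→1 21:+→2 22:-→1 23:-→0 23:+→1 23:+→2 24:-→1 24:+→2 24:+→3 … peak 3.

3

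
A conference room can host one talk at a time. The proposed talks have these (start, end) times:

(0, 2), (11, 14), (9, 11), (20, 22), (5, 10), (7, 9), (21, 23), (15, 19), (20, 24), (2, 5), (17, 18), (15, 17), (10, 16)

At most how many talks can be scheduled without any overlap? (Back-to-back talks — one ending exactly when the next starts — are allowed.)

Greedy by earliest finish: after sorting by end time, pick each interval compatible with the last pick.
Sorted by end: (0,2)  (2,5)  (7,9)  (5,10)  (9,11)  (11,14)  (10,16)  (15,17)  (17,18)  (15,19)  (20,22)  (21,23)  (20,24)
take (0,2); take (2,5); take (7,9); skip (5,10); take (9,11); take (11,14); take (15,17); take (17,18); take (20,22).
Selected 8 talks.

8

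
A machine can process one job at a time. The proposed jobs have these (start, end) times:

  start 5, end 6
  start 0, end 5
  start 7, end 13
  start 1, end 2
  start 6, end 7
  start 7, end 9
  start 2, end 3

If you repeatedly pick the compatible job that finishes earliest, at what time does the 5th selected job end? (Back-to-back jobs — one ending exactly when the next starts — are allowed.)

9

By end time: (1,2), (2,3), (0,5), (5,6), (6,7), (7,9), (7,13).
Pick (1,2); next start ≥ 2 → (2,3); next start ≥ 3 → (5,6); next start ≥ 6 → (6,7); next start ≥ 7 → (7,9).
Selected: (1,2) (2,3) (5,6) (6,7) (7,9)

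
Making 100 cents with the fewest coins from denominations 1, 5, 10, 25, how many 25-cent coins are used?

Use the largest denomination that fits, subtract, and repeat.
100 − 4×25→0
Count of 25: 4

4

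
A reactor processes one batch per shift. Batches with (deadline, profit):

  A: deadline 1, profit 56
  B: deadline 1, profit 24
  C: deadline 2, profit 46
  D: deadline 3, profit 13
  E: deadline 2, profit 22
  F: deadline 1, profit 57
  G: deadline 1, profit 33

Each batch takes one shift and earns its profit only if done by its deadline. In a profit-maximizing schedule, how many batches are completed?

3

Take jobs in profit order; each goes to the latest open slot no later than its deadline.
Profit order: F=57 A=56 C=46 G=33 B=24 E=22 D=13
Assign: F→slot 1, A skipped, C→slot 2, G skipped, B skipped, E skipped, D→slot 3.
Slots: [1:F] [2:C] [3:D]
3 of 7 scheduled.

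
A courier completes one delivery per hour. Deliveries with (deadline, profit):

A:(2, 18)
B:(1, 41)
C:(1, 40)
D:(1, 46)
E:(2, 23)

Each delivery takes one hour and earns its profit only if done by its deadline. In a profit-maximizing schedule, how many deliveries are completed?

By profit: D(d1,46), B(d1,41), C(d1,40), E(d2,23), A(d2,18)
D→slot 1; B skipped; C skipped; E→slot 2; A skipped.
2 of 5 scheduled.

2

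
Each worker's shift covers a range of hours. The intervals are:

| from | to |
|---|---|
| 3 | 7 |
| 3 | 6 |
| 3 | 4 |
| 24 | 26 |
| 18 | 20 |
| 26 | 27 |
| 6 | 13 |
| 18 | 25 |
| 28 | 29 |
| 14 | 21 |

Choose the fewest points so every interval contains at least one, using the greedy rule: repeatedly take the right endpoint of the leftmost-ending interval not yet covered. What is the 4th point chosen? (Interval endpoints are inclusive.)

Sort by right endpoint; whenever an interval is uncovered, place a point at its right end.
Sorted: [3,4] [3,6] [3,7] [6,13] [18,20] [14,21] [18,25] [24,26] [26,27] [28,29]
{[3,4],[3,6],[3,7]} hit by 4; {[6,13]} hit by 13; {[18,20],[14,21],[18,25]} hit by 20; {[24,26],[26,27]} hit by 26; {[28,29]} hit by 29.
Points: 4, 13, 20, 26, 29 (5 total).

26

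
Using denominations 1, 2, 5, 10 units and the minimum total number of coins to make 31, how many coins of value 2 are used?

0

Greedy: take as many of the largest coin as possible, then repeat with the remainder.
31 = 3×10 + 1×1
Count of 2: 0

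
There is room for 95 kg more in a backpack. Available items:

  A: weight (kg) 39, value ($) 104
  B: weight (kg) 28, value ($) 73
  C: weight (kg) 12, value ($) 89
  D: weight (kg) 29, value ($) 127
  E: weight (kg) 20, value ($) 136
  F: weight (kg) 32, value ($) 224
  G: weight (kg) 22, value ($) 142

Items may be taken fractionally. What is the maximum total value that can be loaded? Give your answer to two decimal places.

Greedy by value/weight ratio, highest first.
Order: C (89/12=7.42) > F (224/32=7.00) > E (136/20=6.80) > G (142/22=6.45) > D (127/29=4.38) > A (104/39=2.67) > B (73/28=2.61)
Fill: take C (12 @ 89) → take F (32 @ 224) → take E (20 @ 136) → take G (22 @ 142) → take 9/29 of D → 39.41; 95/95 used.
Total value = 630.41

630.41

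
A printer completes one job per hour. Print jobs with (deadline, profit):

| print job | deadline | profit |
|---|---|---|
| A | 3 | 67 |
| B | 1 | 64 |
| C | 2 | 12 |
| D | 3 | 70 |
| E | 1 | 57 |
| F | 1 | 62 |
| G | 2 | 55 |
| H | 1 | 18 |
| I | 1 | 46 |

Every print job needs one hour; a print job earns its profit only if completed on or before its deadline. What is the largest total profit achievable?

Sort by profit descending; place each in the latest free slot ≤ its deadline.
Profit order: D=70 A=67 B=64 F=62 E=57 G=55 I=46 H=18 C=12
Assign: D→slot 3, A→slot 2, B→slot 1, F skipped, E skipped, G skipped, I skipped, H skipped, C skipped.
Slots: [1:B] [2:A] [3:D]
Profit = 64 + 67 + 70 = 201

201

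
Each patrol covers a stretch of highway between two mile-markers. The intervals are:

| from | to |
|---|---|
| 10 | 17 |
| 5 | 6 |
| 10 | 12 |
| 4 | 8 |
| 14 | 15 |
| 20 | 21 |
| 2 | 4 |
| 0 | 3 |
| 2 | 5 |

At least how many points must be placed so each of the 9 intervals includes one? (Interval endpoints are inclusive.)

Sort by right endpoint; whenever an interval is uncovered, place a point at its right end.
Sorted: [0,3] [2,4] [2,5] [5,6] [4,8] [10,12] [14,15] [10,17] [20,21]
{[0,3],[2,4],[2,5]} hit by 3; {[5,6],[4,8]} hit by 6; {[10,12]} hit by 12; {[14,15],[10,17]} hit by 15; {[20,21]} hit by 21.
Points: 3, 6, 12, 15, 21 (5 total).

5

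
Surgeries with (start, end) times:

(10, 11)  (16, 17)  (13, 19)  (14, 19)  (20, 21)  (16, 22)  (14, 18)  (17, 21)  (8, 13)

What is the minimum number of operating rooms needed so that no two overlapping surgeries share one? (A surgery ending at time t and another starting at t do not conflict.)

The answer is the maximum number of intervals overlapping at any instant.
Events (time:±→running): 8:+→1 10:+→2 11:-→1 13:-→0 13:+→1 14:+→2 14:+→3 16:+→4 16:+→5 … peak 5.

5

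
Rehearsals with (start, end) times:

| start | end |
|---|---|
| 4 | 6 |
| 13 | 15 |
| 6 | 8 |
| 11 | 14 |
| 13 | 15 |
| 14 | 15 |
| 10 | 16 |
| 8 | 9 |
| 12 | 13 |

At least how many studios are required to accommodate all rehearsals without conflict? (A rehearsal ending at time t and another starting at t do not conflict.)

4

Count concurrent intervals with a sweep; the peak is the room count.
Events (time:±→running): 4:+→1 6:-→0 6:+→1 8:-→0 8:+→1 9:-→0 10:+→1 11:+→2 12:+→3 13:-→2 13:+→3 13:+→4 … peak 4.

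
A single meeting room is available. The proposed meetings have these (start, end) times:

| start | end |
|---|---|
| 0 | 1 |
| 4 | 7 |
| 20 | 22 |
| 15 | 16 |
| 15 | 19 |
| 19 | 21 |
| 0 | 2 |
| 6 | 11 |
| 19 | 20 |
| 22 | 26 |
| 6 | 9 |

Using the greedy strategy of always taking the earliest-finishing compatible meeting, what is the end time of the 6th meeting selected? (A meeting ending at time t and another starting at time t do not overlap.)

26

Greedy by earliest finish: after sorting by end time, pick each interval compatible with the last pick.
Sorted by end: (0,1)  (0,2)  (4,7)  (6,9)  (6,11)  (15,16)  (15,19)  (19,20)  (19,21)  (20,22)  (22,26)
take (0,1); take (4,7); skip (6,9); take (15,16); take (19,20); take (20,22); take (22,26).
Selected: (0,1) (4,7) (15,16) (19,20) (20,22) (22,26)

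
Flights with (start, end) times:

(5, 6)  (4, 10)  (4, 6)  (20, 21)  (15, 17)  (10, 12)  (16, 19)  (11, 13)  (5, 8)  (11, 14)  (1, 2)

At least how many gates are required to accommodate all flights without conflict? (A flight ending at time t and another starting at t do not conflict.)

The answer is the maximum number of intervals overlapping at any instant.
Events (time:±→running): 1:+→1 2:-→0 4:+→1 4:+→2 5:+→3 5:+→4 … peak 4.

4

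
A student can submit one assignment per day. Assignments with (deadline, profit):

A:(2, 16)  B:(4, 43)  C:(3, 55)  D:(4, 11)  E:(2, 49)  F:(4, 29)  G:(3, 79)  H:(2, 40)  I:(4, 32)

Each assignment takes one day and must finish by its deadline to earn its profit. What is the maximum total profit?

226

Sort by profit descending; place each in the latest free slot ≤ its deadline.
By profit: G(d3,79), C(d3,55), E(d2,49), B(d4,43), H(d2,40), I(d4,32), F(d4,29), A(d2,16), D(d4,11)
G→slot 3; C→slot 2; E→slot 1; B→slot 4; H skipped; I skipped; F skipped; A skipped; D skipped.
Profit = 49 + 55 + 79 + 43 = 226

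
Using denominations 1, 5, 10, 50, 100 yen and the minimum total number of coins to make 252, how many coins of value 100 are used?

2

Use the largest denomination that fits, subtract, and repeat.
252 = 2×100 + 1×50 + 2×1
Count of 100: 2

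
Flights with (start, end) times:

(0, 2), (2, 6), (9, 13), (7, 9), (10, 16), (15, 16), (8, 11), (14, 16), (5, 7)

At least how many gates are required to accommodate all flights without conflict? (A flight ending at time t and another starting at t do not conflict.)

3

Count concurrent intervals with a sweep; the peak is the room count.
Events (time:±→running): 0:+→1 2:-→0 2:+→1 5:+→2 6:-→1 7:-→0 7:+→1 8:+→2 9:-→1 9:+→2 10:+→3 … peak 3.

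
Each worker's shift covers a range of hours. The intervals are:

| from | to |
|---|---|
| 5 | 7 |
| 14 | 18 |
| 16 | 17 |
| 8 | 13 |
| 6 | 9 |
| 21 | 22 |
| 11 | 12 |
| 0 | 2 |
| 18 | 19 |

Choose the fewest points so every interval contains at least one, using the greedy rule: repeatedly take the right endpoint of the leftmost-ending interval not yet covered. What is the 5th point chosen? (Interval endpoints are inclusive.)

19

Process intervals by earliest right end; each time one isn't hit yet, stab at its right endpoint.
Sorted: [0,2] [5,7] [6,9] [11,12] [8,13] [16,17] [14,18] [18,19] [21,22]
{[0,2]} hit by 2; {[5,7],[6,9]} hit by 7; {[11,12],[8,13]} hit by 12; {[16,17],[14,18]} hit by 17; {[18,19]} hit by 19; {[21,22]} hit by 22.
Points: 2, 7, 12, 17, 19, 22 (6 total).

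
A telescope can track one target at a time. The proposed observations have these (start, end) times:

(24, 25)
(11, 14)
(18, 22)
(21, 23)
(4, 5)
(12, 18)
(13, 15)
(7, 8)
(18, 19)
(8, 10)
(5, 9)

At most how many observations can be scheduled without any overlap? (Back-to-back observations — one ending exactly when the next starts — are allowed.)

7

Sorted by end: (4,5)  (7,8)  (5,9)  (8,10)  (11,14)  (13,15)  (12,18)  (18,19)  (18,22)  (21,23)  (24,25)
take (4,5); take (7,8); take (8,10); take (11,14); skip (13,15); skip (12,18); take (18,19); skip (18,22); take (21,23); take (24,25).
Selected 7 observations.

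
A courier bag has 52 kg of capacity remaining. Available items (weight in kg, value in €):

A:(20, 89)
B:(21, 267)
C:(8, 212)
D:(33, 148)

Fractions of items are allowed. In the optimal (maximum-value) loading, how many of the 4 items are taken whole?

2

Sort by value per unit weight and fill in that order.
Order: C (212/8=26.50) > B (267/21=12.71) > D (148/33=4.48) > A (89/20=4.45)
Fill: take C (8 @ 212) → take B (21 @ 267) → take 23/33 of D → 103.15; 52/52 used.
2 item(s) taken whole; one partial (take 23/33 of D).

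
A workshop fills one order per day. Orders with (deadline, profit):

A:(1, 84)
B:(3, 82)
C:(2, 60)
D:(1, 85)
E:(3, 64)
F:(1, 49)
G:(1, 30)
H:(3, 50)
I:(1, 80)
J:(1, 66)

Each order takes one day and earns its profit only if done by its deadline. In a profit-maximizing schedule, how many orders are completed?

3

Take jobs in profit order; each goes to the latest open slot no later than its deadline.
By profit: D(d1,85), A(d1,84), B(d3,82), I(d1,80), J(d1,66), E(d3,64), C(d2,60), H(d3,50), F(d1,49), G(d1,30)
D→slot 1; A skipped; B→slot 3; I skipped; J skipped; E→slot 2; C skipped; H skipped; F skipped; G skipped.
3 of 10 scheduled.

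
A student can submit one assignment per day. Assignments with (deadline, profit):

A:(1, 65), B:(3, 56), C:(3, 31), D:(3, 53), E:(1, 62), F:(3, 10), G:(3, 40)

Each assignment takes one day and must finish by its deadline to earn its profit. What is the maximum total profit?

174

By profit: A(d1,65), E(d1,62), B(d3,56), D(d3,53), G(d3,40), C(d3,31), F(d3,10)
A→slot 1; E skipped; B→slot 3; D→slot 2; G skipped; C skipped; F skipped.
Profit = 65 + 53 + 56 = 174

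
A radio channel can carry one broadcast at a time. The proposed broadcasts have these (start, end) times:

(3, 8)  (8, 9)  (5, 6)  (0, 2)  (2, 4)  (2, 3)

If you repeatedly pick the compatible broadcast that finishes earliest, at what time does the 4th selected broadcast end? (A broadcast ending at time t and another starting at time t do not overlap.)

Sort by end time and greedily take each interval whose start is ≥ the last chosen end.
Sorted by end: (0,2)  (2,3)  (2,4)  (5,6)  (3,8)  (8,9)
take (0,2); take (2,3); take (5,6); skip (3,8); take (8,9).
Selected: (0,2) (2,3) (5,6) (8,9)

9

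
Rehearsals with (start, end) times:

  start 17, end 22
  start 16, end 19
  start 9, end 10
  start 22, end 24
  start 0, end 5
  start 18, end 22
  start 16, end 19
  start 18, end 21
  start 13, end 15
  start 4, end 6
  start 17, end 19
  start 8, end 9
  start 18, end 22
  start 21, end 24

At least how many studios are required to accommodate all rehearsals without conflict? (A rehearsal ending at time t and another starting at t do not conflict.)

starts: [0, 4, 8, 9, 13, 16, 16, 17, 17, 18, 18, 18, 21, 22]
ends:   [5, 6, 9, 10, 15, 19, 19, 19, 21, 22, 22, 22, 24, 24]
s0→1 s4→2 e5→1 e6→0 s8→1 e9→0 s9→1 e10→0 s13→1 e15→0 s16→1 s16→2 s17→3 s17→4 s18→5 s18→6 s18→7  — peak 7.

7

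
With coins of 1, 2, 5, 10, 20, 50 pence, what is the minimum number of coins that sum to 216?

7

Use the largest denomination that fits, subtract, and repeat.
216 = 4×50 + 1×10 + 1×5 + 1×1
Total coins = 4 + 1 + 1 + 1 = 7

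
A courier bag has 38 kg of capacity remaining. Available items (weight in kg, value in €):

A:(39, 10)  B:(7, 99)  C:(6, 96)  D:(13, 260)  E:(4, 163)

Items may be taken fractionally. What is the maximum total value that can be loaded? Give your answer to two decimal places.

Order: E (163/4=40.75) > D (260/13=20.00) > C (96/6=16.00) > B (99/7=14.14) > A (10/39=0.26)
Fill: take E (4 @ 163) → take D (13 @ 260) → take C (6 @ 96) → take B (7 @ 99) → take 8/39 of A → 2.05; 38/38 used.
Total value = 620.05

620.05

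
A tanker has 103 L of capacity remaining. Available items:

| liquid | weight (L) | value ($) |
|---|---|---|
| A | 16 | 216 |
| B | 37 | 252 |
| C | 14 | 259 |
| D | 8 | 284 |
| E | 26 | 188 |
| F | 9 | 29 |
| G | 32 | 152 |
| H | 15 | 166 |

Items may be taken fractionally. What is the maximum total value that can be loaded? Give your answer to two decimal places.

Greedy by value/weight ratio, highest first.
Order: D (284/8=35.50) > C (259/14=18.50) > A (216/16=13.50) > H (166/15=11.07) > E (188/26=7.23) > B (252/37=6.81) > G (152/32=4.75) > F (29/9=3.22)
Fill: take D (8 @ 284) → take C (14 @ 259) → take A (16 @ 216) → take H (15 @ 166) → take E (26 @ 188) → take 24/37 of B → 163.46; 103/103 used.
Total value = 1276.46

1276.46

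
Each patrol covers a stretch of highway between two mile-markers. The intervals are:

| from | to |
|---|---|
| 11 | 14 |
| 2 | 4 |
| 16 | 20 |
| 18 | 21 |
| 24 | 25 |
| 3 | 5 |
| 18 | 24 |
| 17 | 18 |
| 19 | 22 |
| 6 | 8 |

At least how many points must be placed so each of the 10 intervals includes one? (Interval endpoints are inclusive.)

Sort by right endpoint; whenever an interval is uncovered, place a point at its right end.
By right end: [2,4]  [3,5]  [6,8]  [11,14]  [17,18]  [16,20]  [18,21]  [19,22]  [18,24]  [24,25]
[2,4] uncovered → point at 4; [6,8] uncovered → point at 8; [11,14] uncovered → point at 14; [17,18] uncovered → point at 18; [19,22] uncovered → point at 22; [24,25] uncovered → point at 25.
Points: 4, 8, 14, 18, 22, 25 (6 total).

6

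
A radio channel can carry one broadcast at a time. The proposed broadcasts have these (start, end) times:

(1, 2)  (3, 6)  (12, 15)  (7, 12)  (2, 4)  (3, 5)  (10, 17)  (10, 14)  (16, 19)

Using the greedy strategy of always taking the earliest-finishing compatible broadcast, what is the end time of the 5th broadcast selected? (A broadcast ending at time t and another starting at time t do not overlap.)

19

Sorted by end: (1,2)  (2,4)  (3,5)  (3,6)  (7,12)  (10,14)  (12,15)  (10,17)  (16,19)
take (1,2); take (2,4); skip (3,5); take (7,12); take (12,15); skip (10,17); take (16,19).
Selected: (1,2) (2,4) (7,12) (12,15) (16,19)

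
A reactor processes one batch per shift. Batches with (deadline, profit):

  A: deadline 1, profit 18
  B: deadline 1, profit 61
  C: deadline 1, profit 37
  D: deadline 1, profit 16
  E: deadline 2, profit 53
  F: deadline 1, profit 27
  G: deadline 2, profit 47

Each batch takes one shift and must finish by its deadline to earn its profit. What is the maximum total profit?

114

Sort by profit descending; place each in the latest free slot ≤ its deadline.
By profit: B(d1,61), E(d2,53), G(d2,47), C(d1,37), F(d1,27), A(d1,18), D(d1,16)
B→slot 1; E→slot 2; G skipped; C skipped; F skipped; A skipped; D skipped.
Profit = 61 + 53 = 114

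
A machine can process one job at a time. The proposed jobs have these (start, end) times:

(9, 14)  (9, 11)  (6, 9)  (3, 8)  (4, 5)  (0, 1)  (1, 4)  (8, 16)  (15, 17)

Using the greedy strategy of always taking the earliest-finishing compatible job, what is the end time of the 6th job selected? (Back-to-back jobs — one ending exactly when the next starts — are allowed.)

Sorted by end: (0,1)  (1,4)  (4,5)  (3,8)  (6,9)  (9,11)  (9,14)  (8,16)  (15,17)
take (0,1); take (1,4); take (4,5); skip (3,8); take (6,9); take (9,11); skip (9,14); skip (8,16); take (15,17).
Selected: (0,1) (1,4) (4,5) (6,9) (9,11) (15,17)

17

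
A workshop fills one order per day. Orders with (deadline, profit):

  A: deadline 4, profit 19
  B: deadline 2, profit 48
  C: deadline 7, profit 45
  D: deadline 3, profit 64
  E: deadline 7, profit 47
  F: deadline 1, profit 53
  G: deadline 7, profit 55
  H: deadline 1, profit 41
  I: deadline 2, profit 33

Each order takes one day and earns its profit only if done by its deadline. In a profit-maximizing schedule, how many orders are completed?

7

Sort by profit descending; place each in the latest free slot ≤ its deadline.
By profit: D(d3,64), G(d7,55), F(d1,53), B(d2,48), E(d7,47), C(d7,45), H(d1,41), I(d2,33), A(d4,19)
D→slot 3; G→slot 7; F→slot 1; B→slot 2; E→slot 6; C→slot 5; H skipped; I skipped; A→slot 4.
7 of 9 scheduled.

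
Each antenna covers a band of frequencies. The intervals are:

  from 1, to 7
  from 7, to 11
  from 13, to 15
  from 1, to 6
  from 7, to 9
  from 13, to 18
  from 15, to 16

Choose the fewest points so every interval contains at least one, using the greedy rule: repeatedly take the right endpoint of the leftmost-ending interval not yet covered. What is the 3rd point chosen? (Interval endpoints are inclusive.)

15

Sort by right endpoint; whenever an interval is uncovered, place a point at its right end.
Sorted: [1,6] [1,7] [7,9] [7,11] [13,15] [15,16] [13,18]
{[1,6],[1,7]} hit by 6; {[7,9],[7,11]} hit by 9; {[13,15],[15,16],[13,18]} hit by 15.
Points: 6, 9, 15 (3 total).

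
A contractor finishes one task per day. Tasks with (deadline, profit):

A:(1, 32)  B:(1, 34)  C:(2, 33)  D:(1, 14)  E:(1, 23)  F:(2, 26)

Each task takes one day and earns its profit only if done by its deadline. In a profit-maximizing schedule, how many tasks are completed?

Sort by profit descending; place each in the latest free slot ≤ its deadline.
Profit order: B=34 C=33 A=32 F=26 E=23 D=14
Assign: B→slot 1, C→slot 2, A skipped, F skipped, E skipped, D skipped.
Slots: [1:B] [2:C]
2 of 6 scheduled.

2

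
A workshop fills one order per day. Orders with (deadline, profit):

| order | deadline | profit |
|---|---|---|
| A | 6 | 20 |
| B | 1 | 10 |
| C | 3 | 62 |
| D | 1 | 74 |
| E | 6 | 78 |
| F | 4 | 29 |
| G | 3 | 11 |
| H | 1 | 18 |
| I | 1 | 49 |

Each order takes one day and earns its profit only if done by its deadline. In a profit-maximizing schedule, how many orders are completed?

Take jobs in profit order; each goes to the latest open slot no later than its deadline.
Profit order: E=78 D=74 C=62 I=49 F=29 A=20 H=18 G=11 B=10
Assign: E→slot 6, D→slot 1, C→slot 3, I skipped, F→slot 4, A→slot 5, H skipped, G→slot 2, B skipped.
Slots: [1:D] [2:G] [3:C] [4:F] [5:A] [6:E]
6 of 9 scheduled.

6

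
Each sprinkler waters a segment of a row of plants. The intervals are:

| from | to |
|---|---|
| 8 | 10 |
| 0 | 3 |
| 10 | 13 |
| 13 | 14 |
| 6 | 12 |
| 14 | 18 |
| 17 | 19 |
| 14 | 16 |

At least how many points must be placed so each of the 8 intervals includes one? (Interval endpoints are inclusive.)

4

Sorted: [0,3] [8,10] [6,12] [10,13] [13,14] [14,16] [14,18] [17,19]
{[0,3]} hit by 3; {[8,10],[6,12],[10,13]} hit by 10; {[13,14],[14,16],[14,18]} hit by 14; {[17,19]} hit by 19.
Points: 3, 10, 14, 19 (4 total).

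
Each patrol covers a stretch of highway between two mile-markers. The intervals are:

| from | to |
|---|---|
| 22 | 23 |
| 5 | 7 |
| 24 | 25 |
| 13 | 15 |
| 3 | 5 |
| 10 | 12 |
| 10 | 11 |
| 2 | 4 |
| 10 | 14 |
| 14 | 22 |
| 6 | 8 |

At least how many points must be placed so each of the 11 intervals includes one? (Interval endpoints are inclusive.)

6

Process intervals by earliest right end; each time one isn't hit yet, stab at its right endpoint.
Sorted: [2,4] [3,5] [5,7] [6,8] [10,11] [10,12] [10,14] [13,15] [14,22] [22,23] [24,25]
{[2,4],[3,5]} hit by 4; {[5,7],[6,8]} hit by 7; {[10,11],[10,12],[10,14]} hit by 11; {[13,15],[14,22]} hit by 15; {[22,23]} hit by 23; {[24,25]} hit by 25.
Points: 4, 7, 11, 15, 23, 25 (6 total).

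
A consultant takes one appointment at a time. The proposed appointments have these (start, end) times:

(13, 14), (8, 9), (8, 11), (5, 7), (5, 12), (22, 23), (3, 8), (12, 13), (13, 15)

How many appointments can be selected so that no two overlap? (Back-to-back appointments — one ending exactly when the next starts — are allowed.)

5

Sort by end time and greedily take each interval whose start is ≥ the last chosen end.
Sorted by end: (5,7)  (3,8)  (8,9)  (8,11)  (5,12)  (12,13)  (13,14)  (13,15)  (22,23)
take (5,7); take (8,9); skip (8,11); skip (5,12); take (12,13); take (13,14); take (22,23).
Selected 5 appointments.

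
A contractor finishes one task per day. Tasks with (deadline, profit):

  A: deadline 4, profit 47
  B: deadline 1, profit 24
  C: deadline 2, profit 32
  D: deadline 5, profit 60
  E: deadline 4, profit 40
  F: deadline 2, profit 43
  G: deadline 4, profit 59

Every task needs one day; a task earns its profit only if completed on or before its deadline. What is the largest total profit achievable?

Profit order: D=60 G=59 A=47 F=43 E=40 C=32 B=24
Assign: D→slot 5, G→slot 4, A→slot 3, F→slot 2, E→slot 1, C skipped, B skipped.
Slots: [1:E] [2:F] [3:A] [4:G] [5:D]
Profit = 40 + 43 + 47 + 59 + 60 = 249

249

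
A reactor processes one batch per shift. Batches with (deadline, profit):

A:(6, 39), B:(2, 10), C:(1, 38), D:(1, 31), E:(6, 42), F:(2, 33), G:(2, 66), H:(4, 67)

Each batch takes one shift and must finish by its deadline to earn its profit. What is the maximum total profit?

252

Take jobs in profit order; each goes to the latest open slot no later than its deadline.
By profit: H(d4,67), G(d2,66), E(d6,42), A(d6,39), C(d1,38), F(d2,33), D(d1,31), B(d2,10)
H→slot 4; G→slot 2; E→slot 6; A→slot 5; C→slot 1; F skipped; D skipped; B skipped.
Profit = 38 + 66 + 67 + 39 + 42 = 252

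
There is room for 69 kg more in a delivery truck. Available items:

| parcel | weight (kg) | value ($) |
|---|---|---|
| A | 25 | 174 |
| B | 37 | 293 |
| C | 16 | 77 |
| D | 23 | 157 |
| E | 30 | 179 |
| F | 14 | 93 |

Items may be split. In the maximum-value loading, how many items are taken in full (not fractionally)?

Greedy by value/weight ratio, highest first.
Ratios (sorted): B 7.92, A 6.96, D 6.83, F 6.64, E 5.97, C 4.81
take B (37 @ 293); take A (25 @ 174); take 7/23 of D → 47.78. Capacity used 69/69.
2 item(s) taken whole; one partial (take 7/23 of D).

2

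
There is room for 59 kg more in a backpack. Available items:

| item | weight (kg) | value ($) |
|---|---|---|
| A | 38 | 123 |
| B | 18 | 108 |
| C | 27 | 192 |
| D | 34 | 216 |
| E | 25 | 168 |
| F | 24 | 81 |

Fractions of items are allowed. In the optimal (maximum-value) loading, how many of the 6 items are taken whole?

Order: C (192/27=7.11) > E (168/25=6.72) > D (216/34=6.35) > B (108/18=6.00) > F (81/24=3.38) > A (123/38=3.24)
Fill: take C (27 @ 192) → take E (25 @ 168) → take 7/34 of D → 44.47; 59/59 used.
2 item(s) taken whole; one partial (take 7/34 of D).

2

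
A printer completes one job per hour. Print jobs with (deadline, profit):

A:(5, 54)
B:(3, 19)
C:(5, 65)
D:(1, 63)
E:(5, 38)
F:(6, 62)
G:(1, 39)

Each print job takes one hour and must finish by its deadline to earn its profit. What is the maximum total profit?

Sort by profit descending; place each in the latest free slot ≤ its deadline.
Profit order: C=65 D=63 F=62 A=54 G=39 E=38 B=19
Assign: C→slot 5, D→slot 1, F→slot 6, A→slot 4, G skipped, E→slot 3, B→slot 2.
Slots: [1:D] [2:B] [3:E] [4:A] [5:C] [6:F]
Profit = 63 + 19 + 38 + 54 + 65 + 62 = 301

301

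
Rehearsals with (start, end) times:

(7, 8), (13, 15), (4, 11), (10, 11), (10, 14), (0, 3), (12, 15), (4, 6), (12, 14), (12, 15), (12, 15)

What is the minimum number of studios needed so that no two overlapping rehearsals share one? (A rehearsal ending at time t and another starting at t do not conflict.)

Count concurrent intervals with a sweep; the peak is the room count.
starts: [0, 4, 4, 7, 10, 10, 12, 12, 12, 12, 13]
ends:   [3, 6, 8, 11, 11, 14, 14, 15, 15, 15, 15]
s0→1 e3→0 s4→1 s4→2 e6→1 s7→2 e8→1 s10→2 s10→3 e11→2 e11→1 s12→2 s12→3 s12→4 s12→5 s13→6  — peak 6.

6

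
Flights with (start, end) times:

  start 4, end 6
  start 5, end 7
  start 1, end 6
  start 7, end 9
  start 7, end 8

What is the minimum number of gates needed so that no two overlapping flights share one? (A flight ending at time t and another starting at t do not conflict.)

3

starts: [1, 4, 5, 7, 7]
ends:   [6, 6, 7, 8, 9]
s1→1 s4→2 s5→3  — peak 3.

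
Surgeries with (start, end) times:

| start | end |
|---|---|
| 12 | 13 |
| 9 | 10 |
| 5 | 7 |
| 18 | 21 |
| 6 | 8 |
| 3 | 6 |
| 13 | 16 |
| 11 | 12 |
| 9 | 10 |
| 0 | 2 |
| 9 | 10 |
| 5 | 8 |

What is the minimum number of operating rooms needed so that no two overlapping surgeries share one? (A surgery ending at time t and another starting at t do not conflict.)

The answer is the maximum number of intervals overlapping at any instant.
Events (time:±→running): 0:+→1 2:-→0 3:+→1 5:+→2 5:+→3 … peak 3.

3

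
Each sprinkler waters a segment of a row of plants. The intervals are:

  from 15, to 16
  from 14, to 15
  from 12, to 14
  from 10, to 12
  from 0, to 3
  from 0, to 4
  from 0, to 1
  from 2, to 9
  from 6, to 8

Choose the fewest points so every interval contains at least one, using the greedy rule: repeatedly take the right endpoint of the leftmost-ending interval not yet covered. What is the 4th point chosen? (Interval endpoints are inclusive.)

Sort by right endpoint; whenever an interval is uncovered, place a point at its right end.
By right end: [0,1]  [0,3]  [0,4]  [6,8]  [2,9]  [10,12]  [12,14]  [14,15]  [15,16]
[0,1] uncovered → point at 1; [6,8] uncovered → point at 8; [10,12] uncovered → point at 12; [14,15] uncovered → point at 15.
Points: 1, 8, 12, 15 (4 total).

15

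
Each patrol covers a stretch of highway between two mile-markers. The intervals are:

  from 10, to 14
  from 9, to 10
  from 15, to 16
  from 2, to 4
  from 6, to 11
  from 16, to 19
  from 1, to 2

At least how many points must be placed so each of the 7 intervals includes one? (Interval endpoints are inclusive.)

3

Sort by right endpoint; whenever an interval is uncovered, place a point at its right end.
Sorted: [1,2] [2,4] [9,10] [6,11] [10,14] [15,16] [16,19]
{[1,2],[2,4]} hit by 2; {[9,10],[6,11],[10,14]} hit by 10; {[15,16],[16,19]} hit by 16.
Points: 2, 10, 16 (3 total).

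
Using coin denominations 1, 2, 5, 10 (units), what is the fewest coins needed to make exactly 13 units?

Greedy: take as many of the largest coin as possible, then repeat with the remainder.
13 = 1×10 + 1×2 + 1×1
Total coins = 1 + 1 + 1 = 3

3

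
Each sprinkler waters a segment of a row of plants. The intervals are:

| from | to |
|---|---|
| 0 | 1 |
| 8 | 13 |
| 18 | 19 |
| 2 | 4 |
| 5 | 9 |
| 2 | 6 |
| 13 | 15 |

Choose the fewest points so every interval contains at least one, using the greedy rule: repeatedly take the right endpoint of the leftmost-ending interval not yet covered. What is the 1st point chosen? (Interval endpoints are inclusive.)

1

By right end: [0,1]  [2,4]  [2,6]  [5,9]  [8,13]  [13,15]  [18,19]
[0,1] uncovered → point at 1; [2,4] uncovered → point at 4; [5,9] uncovered → point at 9; [13,15] uncovered → point at 15; [18,19] uncovered → point at 19.
Points: 1, 4, 9, 15, 19 (5 total).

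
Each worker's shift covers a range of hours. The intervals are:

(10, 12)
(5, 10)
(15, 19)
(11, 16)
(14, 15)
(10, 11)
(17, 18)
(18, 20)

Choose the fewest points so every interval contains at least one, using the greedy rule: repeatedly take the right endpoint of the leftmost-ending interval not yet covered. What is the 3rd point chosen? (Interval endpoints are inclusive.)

18

Process intervals by earliest right end; each time one isn't hit yet, stab at its right endpoint.
Sorted: [5,10] [10,11] [10,12] [14,15] [11,16] [17,18] [15,19] [18,20]
{[5,10],[10,11],[10,12]} hit by 10; {[14,15],[11,16]} hit by 15; {[17,18],[15,19],[18,20]} hit by 18.
Points: 10, 15, 18 (3 total).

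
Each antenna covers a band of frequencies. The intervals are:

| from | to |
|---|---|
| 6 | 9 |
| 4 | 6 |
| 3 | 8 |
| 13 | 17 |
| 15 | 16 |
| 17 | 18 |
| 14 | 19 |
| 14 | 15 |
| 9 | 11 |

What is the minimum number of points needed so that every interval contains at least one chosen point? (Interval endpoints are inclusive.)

4

Process intervals by earliest right end; each time one isn't hit yet, stab at its right endpoint.
Sorted: [4,6] [3,8] [6,9] [9,11] [14,15] [15,16] [13,17] [17,18] [14,19]
{[4,6],[3,8],[6,9]} hit by 6; {[9,11]} hit by 11; {[14,15],[15,16],[13,17]} hit by 15; {[17,18],[14,19]} hit by 18.
Points: 6, 11, 15, 18 (4 total).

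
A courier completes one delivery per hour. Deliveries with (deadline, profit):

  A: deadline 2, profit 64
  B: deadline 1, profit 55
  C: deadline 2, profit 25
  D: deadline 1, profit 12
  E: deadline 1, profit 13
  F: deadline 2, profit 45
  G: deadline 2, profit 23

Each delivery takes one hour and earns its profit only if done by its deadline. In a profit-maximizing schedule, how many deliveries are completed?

Profit order: A=64 B=55 F=45 C=25 G=23 E=13 D=12
Assign: A→slot 2, B→slot 1, F skipped, C skipped, G skipped, E skipped, D skipped.
Slots: [1:B] [2:A]
2 of 7 scheduled.

2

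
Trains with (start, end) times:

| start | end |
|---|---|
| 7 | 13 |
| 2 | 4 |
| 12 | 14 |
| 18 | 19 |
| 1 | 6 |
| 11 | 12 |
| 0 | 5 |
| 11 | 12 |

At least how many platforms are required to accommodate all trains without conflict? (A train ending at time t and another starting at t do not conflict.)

3

Count concurrent intervals with a sweep; the peak is the room count.
Events (time:±→running): 0:+→1 1:+→2 2:+→3 … peak 3.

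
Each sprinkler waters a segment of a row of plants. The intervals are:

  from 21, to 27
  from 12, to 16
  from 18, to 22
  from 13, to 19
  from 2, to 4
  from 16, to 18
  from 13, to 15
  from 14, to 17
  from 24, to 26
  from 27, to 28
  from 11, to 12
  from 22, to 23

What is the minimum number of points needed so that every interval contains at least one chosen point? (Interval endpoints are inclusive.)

By right end: [2,4]  [11,12]  [13,15]  [12,16]  [14,17]  [16,18]  [13,19]  [18,22]  [22,23]  [24,26]  [21,27]  [27,28]
[2,4] uncovered → point at 4; [11,12] uncovered → point at 12; [13,15] uncovered → point at 15; [16,18] uncovered → point at 18; [22,23] uncovered → point at 23; [24,26] uncovered → point at 26; [27,28] uncovered → point at 28.
Points: 4, 12, 15, 18, 23, 26, 28 (7 total).

7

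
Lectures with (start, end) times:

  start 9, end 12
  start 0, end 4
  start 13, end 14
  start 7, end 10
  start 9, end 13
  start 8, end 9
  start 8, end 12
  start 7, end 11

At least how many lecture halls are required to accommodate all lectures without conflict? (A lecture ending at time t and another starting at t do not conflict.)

Count concurrent intervals with a sweep; the peak is the room count.
Events (time:±→running): 0:+→1 4:-→0 7:+→1 7:+→2 8:+→3 8:+→4 9:-→3 9:+→4 9:+→5 … peak 5.

5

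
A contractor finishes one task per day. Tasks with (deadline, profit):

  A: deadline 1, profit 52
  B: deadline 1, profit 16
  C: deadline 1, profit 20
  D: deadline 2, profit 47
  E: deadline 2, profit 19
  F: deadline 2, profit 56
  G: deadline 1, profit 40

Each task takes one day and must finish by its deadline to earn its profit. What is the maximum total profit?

108

Take jobs in profit order; each goes to the latest open slot no later than its deadline.
By profit: F(d2,56), A(d1,52), D(d2,47), G(d1,40), C(d1,20), E(d2,19), B(d1,16)
F→slot 2; A→slot 1; D skipped; G skipped; C skipped; E skipped; B skipped.
Profit = 52 + 56 = 108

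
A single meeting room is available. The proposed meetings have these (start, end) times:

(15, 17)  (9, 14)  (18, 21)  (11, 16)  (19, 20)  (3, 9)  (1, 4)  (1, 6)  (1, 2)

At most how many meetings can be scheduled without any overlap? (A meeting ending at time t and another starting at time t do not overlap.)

5

Sort by end time and greedily take each interval whose start is ≥ the last chosen end.
Sorted by end: (1,2)  (1,4)  (1,6)  (3,9)  (9,14)  (11,16)  (15,17)  (19,20)  (18,21)
take (1,2); take (3,9); take (9,14); take (15,17); take (19,20).
Selected 5 meetings.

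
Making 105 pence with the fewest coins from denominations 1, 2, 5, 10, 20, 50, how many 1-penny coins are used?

105 − 2×50→5 − 1×5→0
Count of 1: 0

0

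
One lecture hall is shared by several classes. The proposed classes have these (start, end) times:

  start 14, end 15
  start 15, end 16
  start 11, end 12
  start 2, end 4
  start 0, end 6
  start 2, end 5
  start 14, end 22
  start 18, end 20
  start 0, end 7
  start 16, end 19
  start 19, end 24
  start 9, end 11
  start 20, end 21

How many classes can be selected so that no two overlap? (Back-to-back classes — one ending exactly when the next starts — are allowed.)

Sorted by end: (2,4)  (2,5)  (0,6)  (0,7)  (9,11)  (11,12)  (14,15)  (15,16)  (16,19)  (18,20)  (20,21)  (14,22)  (19,24)
take (2,4); take (9,11); take (11,12); take (14,15); take (15,16); take (16,19); skip (18,20); take (20,21); skip (14,22).
Selected 7 classes.

7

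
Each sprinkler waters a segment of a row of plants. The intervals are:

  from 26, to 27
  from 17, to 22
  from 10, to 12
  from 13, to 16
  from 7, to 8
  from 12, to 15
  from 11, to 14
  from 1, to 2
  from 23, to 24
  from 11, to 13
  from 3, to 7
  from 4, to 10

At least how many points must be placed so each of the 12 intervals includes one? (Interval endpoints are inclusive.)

Sort by right endpoint; whenever an interval is uncovered, place a point at its right end.
By right end: [1,2]  [3,7]  [7,8]  [4,10]  [10,12]  [11,13]  [11,14]  [12,15]  [13,16]  [17,22]  [23,24]  [26,27]
[1,2] uncovered → point at 2; [3,7] uncovered → point at 7; [10,12] uncovered → point at 12; [13,16] uncovered → point at 16; [17,22] uncovered → point at 22; [23,24] uncovered → point at 24; [26,27] uncovered → point at 27.
Points: 2, 7, 12, 16, 22, 24, 27 (7 total).

7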